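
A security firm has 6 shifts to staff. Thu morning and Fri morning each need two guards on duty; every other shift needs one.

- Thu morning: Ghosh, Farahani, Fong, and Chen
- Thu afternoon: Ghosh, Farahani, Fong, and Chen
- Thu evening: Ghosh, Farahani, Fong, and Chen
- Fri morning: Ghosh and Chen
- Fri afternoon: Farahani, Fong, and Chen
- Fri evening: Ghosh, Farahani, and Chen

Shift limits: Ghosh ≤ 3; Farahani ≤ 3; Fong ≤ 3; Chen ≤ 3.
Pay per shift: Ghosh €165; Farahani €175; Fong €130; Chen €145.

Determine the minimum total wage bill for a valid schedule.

€1155

Fri morning can only be covered by Ghosh and Chen, so that assignment is forced.
Picking the cheapest available guard for each shift independently would cost €1120, but that ignores the shift limits.
An optimal schedule: Thu morning→Chen+Ghosh, Thu afternoon→Fong, Thu evening→Fong, Fri morning→Chen+Ghosh, Fri afternoon→Fong, Fri evening→Chen.
Total: 145 + 165 + 130 + 130 + 145 + 165 + 130 + 145 = €1155.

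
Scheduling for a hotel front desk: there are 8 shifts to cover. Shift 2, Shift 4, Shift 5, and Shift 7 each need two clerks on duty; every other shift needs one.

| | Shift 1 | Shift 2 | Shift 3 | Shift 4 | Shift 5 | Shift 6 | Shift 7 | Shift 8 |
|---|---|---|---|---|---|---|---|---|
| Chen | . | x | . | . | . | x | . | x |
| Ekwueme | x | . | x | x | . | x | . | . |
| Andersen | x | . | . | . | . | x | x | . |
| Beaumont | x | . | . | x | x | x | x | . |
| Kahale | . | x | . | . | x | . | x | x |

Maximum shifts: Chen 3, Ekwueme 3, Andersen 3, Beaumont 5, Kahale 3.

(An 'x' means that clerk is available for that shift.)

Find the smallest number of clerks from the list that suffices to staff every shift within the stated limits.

4

12 slots to fill and no one can take more than 5, so at least ⌈12/5⌉ = 3 clerks are needed.
Any 3 clerks together have capacity at most 5+3+3 = 11 < 12 slots, so 3 can never suffice.
Chen, Ekwueme, Beaumont, and Kahale alone can cover everything: Shift 1→Ekwueme, Shift 2→Chen+Kahale, Shift 3→Ekwueme, Shift 4→Ekwueme+Beaumont, Shift 5→Beaumont+Kahale, Shift 6→Chen, Shift 7→Beaumont+Kahale, Shift 8→Chen.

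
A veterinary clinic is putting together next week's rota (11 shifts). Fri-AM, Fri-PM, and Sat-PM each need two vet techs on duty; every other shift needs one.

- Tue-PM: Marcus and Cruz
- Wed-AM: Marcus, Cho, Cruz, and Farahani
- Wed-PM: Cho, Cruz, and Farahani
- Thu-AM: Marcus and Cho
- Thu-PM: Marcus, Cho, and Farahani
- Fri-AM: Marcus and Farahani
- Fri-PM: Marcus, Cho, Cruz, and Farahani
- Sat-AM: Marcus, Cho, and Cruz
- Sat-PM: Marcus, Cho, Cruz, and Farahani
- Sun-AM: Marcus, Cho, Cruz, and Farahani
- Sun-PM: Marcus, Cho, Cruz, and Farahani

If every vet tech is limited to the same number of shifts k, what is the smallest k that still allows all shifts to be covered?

4

With 4 vet techs and 14 worker-slots to fill, someone must work at least ⌈14/4⌉ = 4 shifts, so k ≥ 4.
k = 4 works: Tue-PM→Marcus, Wed-AM→Cho, Wed-PM→Cho, Thu-AM→Marcus, Thu-PM→Marcus, Fri-AM→Marcus+Farahani, Fri-PM→Cruz+Farahani, Sat-AM→Cho, Sat-PM→Cruz+Farahani, Sun-AM→Cho, Sun-PM→Cruz.
Loads: Marcus 4, Cho 4, Cruz 3, Farahani 3 — all ≤ 4.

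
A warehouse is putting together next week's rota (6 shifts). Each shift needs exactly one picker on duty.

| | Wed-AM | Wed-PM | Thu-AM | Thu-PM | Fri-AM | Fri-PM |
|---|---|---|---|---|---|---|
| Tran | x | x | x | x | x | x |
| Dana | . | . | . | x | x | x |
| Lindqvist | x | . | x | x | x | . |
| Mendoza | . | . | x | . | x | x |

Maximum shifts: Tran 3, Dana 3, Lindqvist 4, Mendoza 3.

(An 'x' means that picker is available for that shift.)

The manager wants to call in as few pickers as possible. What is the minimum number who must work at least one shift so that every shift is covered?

6 slots to fill and no one can take more than 4, so at least ⌈6/4⌉ = 2 pickers are needed.
Tran and Dana alone can cover everything: Wed-AM→Tran, Wed-PM→Tran, Thu-AM→Tran, Thu-PM→Dana, Fri-AM→Dana, Fri-PM→Dana.

2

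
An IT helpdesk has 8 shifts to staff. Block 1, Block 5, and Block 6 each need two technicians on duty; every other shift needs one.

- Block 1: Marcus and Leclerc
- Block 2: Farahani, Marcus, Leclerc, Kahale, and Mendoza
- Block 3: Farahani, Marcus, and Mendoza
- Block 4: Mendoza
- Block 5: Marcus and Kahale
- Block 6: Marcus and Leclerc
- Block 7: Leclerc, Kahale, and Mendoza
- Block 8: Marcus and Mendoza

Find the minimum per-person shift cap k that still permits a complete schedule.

3

With 5 technicians and 11 worker-slots to fill, someone must work at least ⌈11/5⌉ = 3 shifts, so k ≥ 3.
k = 3 works: Block 1→Marcus+Leclerc, Block 2→Farahani, Block 3→Farahani, Block 4→Mendoza, Block 5→Marcus+Kahale, Block 6→Marcus+Leclerc, Block 7→Leclerc, Block 8→Mendoza.
Loads: Farahani 2, Marcus 3, Leclerc 3, Kahale 1, Mendoza 2 — all ≤ 3.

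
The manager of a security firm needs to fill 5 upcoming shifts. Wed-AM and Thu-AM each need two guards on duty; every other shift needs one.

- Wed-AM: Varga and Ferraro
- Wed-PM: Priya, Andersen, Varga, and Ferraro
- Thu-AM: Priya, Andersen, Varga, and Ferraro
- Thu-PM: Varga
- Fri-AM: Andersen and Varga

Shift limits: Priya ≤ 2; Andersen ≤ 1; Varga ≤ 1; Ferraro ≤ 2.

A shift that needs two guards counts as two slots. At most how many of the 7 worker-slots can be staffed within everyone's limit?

6

Total capacity across all guards is 2+1+1+2 = 6, and 7 slots are needed, so at most 6 can be filled.
An assignment achieving 6: Wed-AM→Ferraro, Wed-PM→Priya, Thu-AM→Priya+Ferraro, Thu-PM→Varga, Fri-AM→Andersen.
Loads: Priya 2/2, Andersen 1/1, Varga 1/1, Ferraro 2/2.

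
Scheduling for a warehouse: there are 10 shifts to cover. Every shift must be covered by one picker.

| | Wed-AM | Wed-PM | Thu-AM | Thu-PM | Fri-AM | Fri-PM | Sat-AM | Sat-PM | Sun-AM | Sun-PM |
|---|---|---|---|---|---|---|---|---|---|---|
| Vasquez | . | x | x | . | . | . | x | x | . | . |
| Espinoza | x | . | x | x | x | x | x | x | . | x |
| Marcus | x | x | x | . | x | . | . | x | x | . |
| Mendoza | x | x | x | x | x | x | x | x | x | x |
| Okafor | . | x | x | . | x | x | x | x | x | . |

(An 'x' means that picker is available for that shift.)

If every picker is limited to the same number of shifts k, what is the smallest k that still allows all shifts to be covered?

With 5 pickers and 10 worker-slots to fill, someone must work at least ⌈10/5⌉ = 2 shifts, so k ≥ 2.
k = 2 works: Wed-AM→Marcus, Wed-PM→Vasquez, Thu-AM→Okafor, Thu-PM→Espinoza, Fri-AM→Mendoza, Fri-PM→Mendoza, Sat-AM→Vasquez, Sat-PM→Okafor, Sun-AM→Marcus, Sun-PM→Espinoza.
Loads: Vasquez 2, Espinoza 2, Marcus 2, Mendoza 2, Okafor 2 — all ≤ 2.

2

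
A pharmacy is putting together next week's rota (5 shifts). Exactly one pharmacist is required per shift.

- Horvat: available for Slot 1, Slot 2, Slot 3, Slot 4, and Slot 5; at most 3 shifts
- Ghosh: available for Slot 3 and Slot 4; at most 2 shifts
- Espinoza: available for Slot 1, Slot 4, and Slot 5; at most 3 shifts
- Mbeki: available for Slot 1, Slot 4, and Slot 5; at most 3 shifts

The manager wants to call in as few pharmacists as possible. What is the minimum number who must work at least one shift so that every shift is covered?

2

5 slots to fill and no one can take more than 3, so at least ⌈5/3⌉ = 2 pharmacists are needed.
Horvat and Ghosh alone can cover everything: Slot 1→Horvat, Slot 2→Horvat, Slot 3→Ghosh, Slot 4→Ghosh, Slot 5→Horvat.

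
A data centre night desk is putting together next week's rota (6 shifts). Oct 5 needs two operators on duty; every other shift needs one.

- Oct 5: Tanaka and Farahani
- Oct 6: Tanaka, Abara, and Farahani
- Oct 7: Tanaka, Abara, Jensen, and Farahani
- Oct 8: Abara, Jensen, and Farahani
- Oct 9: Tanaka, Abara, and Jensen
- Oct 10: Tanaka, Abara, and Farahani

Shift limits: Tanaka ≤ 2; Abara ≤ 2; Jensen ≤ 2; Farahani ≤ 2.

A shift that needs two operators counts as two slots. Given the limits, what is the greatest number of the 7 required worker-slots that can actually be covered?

Total capacity across all operators is 2+2+2+2 = 8, and 7 slots are needed, so at most 7 can be filled.
An assignment achieving 7: Oct 5→Tanaka+Farahani, Oct 6→Tanaka, Oct 7→Jensen, Oct 8→Abara, Oct 9→Abara, Oct 10→Farahani.
Loads: Tanaka 2/2, Abara 2/2, Jensen 1/2, Farahani 2/2.

7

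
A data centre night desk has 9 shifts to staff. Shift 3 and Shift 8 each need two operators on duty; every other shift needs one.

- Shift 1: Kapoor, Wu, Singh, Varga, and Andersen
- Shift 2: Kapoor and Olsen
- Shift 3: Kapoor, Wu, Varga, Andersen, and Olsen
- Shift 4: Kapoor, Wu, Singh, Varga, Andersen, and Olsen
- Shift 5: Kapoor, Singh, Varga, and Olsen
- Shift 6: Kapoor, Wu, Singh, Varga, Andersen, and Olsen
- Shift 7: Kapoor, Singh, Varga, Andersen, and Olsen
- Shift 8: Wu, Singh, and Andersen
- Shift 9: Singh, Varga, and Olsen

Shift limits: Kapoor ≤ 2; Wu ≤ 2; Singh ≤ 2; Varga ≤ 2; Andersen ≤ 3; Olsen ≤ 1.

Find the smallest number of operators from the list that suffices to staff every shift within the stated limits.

11 slots to fill and no one can take more than 3, so at least ⌈11/3⌉ = 4 operators are needed.
Any 4 operators together have capacity at most 3+2+2+2 = 9 < 11 slots, so 4 can never suffice.
Kapoor, Wu, Singh, Varga, and Andersen alone can cover everything: Shift 1→Wu, Shift 2→Kapoor, Shift 3→Varga+Andersen, Shift 4→Andersen, Shift 5→Kapoor, Shift 6→Andersen, Shift 7→Varga, Shift 8→Wu+Singh, Shift 9→Singh.

5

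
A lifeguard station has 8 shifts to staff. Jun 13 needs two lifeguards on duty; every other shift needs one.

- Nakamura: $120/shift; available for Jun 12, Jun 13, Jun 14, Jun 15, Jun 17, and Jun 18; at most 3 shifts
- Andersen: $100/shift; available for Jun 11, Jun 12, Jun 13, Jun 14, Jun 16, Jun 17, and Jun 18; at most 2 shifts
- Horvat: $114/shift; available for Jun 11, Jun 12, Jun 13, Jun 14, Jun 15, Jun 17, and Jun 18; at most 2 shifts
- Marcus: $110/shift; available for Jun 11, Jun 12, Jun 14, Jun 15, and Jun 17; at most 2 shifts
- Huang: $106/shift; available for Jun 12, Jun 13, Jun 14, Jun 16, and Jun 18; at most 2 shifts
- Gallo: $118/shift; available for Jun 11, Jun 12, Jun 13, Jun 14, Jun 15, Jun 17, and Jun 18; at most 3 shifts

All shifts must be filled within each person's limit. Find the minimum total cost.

Picking the cheapest available lifeguard for each shift independently would cost $916, but that ignores the shift limits.
An optimal schedule: Jun 11→Andersen, Jun 12→Huang, Jun 13→Horvat+Gallo, Jun 14→Horvat, Jun 15→Marcus, Jun 16→Andersen, Jun 17→Marcus, Jun 18→Huang.
Total: 100 + 106 + 114 + 118 + 114 + 110 + 100 + 110 + 106 = $978.

$978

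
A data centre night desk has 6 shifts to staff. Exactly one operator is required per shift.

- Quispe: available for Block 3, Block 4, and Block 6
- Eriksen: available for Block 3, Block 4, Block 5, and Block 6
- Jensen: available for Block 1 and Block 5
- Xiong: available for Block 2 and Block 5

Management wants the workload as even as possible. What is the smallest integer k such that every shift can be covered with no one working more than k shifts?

2

With 4 operators and 6 worker-slots to fill, someone must work at least ⌈6/4⌉ = 2 shifts, so k ≥ 2.
k = 2 works: Block 1→Jensen, Block 2→Xiong, Block 3→Quispe, Block 4→Quispe, Block 5→Eriksen, Block 6→Eriksen.
Loads: Quispe 2, Eriksen 2, Jensen 1, Xiong 1 — all ≤ 2.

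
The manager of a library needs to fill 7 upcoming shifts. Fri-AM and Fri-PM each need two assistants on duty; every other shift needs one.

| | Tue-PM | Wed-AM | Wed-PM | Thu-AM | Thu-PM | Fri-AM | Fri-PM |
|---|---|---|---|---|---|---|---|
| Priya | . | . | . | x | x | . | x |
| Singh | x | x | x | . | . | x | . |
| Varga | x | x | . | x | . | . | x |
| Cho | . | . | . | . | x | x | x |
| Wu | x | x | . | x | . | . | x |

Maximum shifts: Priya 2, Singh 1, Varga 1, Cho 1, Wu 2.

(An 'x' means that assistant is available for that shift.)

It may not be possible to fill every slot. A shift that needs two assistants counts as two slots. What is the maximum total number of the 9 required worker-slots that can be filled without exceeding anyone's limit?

7

Total capacity across all assistants is 2+1+1+1+2 = 7, and 9 slots are needed, so at most 7 can be filled.
An assignment achieving 7: Tue-PM→Varga, Wed-AM→Wu, Wed-PM→Singh, Thu-AM→Priya, Thu-PM→Priya, Fri-AM→Cho, Fri-PM→Wu.
Loads: Priya 2/2, Singh 1/1, Varga 1/1, Cho 1/1, Wu 2/2.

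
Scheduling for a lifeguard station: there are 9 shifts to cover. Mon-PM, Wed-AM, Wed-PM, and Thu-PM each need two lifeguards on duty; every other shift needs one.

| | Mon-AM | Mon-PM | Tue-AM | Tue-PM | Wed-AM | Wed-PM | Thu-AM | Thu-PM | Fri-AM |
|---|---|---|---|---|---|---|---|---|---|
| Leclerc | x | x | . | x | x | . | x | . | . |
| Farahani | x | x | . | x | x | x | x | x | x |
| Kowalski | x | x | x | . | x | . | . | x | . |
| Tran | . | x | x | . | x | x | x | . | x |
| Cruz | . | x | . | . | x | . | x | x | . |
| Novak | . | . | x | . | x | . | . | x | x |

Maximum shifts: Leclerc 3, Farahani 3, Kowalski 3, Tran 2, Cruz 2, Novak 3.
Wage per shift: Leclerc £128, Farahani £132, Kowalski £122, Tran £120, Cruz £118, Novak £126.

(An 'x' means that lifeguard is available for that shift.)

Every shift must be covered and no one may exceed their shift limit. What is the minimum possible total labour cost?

Wed-PM can only be covered by Farahani and Tran, so that assignment is forced.
Picking the cheapest available lifeguard for each shift independently would cost £1576, but that ignores the shift limits.
An optimal schedule: Mon-AM→Kowalski, Mon-PM→Kowalski+Leclerc, Tue-AM→Tran, Tue-PM→Leclerc, Wed-AM→Kowalski+Novak, Wed-PM→Tran+Farahani, Thu-AM→Cruz, Thu-PM→Cruz+Novak, Fri-AM→Novak.
Total: 122 + 122 + 128 + 120 + 128 + 122 + 126 + 120 + 132 + 118 + 118 + 126 + 126 = £1608.

£1608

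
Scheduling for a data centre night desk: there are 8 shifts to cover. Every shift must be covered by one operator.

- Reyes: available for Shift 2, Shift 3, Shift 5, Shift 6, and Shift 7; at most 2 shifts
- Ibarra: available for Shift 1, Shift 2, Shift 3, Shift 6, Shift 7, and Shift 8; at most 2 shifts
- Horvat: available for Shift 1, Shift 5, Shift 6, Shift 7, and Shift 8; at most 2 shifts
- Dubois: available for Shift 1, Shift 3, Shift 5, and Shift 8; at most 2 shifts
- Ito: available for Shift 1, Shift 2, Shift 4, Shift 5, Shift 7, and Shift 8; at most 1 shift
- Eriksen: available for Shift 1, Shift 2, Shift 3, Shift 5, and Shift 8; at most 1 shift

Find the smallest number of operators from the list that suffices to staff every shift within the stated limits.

5

8 slots to fill and no one can take more than 2, so at least ⌈8/2⌉ = 4 operators are needed.
No set of 4 operators can cover every shift (each such set leaves at least one shift with no one available or exceeds a cap).
Reyes, Ibarra, Horvat, Dubois, and Ito alone can cover everything: Shift 1→Ibarra, Shift 2→Reyes, Shift 3→Reyes, Shift 4→Ito, Shift 5→Horvat, Shift 6→Ibarra, Shift 7→Horvat, Shift 8→Dubois.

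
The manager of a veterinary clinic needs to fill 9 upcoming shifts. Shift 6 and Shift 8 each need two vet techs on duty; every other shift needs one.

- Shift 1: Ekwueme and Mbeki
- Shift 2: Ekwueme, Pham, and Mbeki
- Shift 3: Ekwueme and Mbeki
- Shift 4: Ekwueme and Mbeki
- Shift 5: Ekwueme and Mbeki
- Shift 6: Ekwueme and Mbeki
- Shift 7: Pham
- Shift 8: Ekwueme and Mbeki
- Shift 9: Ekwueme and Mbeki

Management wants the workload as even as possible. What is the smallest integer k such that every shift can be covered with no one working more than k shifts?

5

With 3 vet techs and 11 worker-slots to fill, someone must work at least ⌈11/3⌉ = 4 shifts, so k ≥ 4.
k = 4 is infeasible (exhaustive check).
k = 5 works: Shift 1→Ekwueme, Shift 2→Pham, Shift 3→Ekwueme, Shift 4→Ekwueme, Shift 5→Mbeki, Shift 6→Ekwueme+Mbeki, Shift 7→Pham, Shift 8→Ekwueme+Mbeki, Shift 9→Mbeki.
Loads: Ekwueme 5, Pham 2, Mbeki 4 — all ≤ 5.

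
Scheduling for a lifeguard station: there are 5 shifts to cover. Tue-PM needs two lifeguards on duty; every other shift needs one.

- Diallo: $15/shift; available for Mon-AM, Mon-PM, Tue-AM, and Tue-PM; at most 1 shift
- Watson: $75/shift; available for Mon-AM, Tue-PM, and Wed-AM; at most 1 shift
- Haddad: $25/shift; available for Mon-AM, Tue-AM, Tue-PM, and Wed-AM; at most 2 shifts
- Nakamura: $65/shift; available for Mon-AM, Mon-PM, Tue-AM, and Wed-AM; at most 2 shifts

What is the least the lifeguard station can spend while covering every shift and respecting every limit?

$270

Picking the cheapest available lifeguard for each shift independently would cost $110, but that ignores the shift limits.
An optimal schedule: Mon-AM→Nakamura, Mon-PM→Diallo, Tue-AM→Haddad, Tue-PM→Watson+Haddad, Wed-AM→Nakamura.
Total: 65 + 15 + 25 + 75 + 25 + 65 = $270.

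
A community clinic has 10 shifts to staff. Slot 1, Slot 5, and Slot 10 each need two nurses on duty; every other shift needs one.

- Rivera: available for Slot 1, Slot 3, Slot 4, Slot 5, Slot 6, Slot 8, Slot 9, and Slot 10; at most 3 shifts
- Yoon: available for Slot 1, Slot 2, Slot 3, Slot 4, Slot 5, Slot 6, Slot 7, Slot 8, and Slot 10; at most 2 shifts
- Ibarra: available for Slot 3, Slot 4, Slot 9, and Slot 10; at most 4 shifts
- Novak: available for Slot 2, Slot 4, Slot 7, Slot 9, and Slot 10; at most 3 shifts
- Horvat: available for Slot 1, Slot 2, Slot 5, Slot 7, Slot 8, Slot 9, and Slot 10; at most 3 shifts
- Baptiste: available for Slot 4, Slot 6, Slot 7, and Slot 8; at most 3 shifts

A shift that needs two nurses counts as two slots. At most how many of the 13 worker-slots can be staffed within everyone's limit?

Total capacity across all nurses is 3+2+4+3+3+3 = 18, and 13 slots are needed, so at most 13 can be filled.
An assignment achieving 13: Slot 1→Rivera+Yoon, Slot 2→Yoon, Slot 3→Rivera, Slot 4→Ibarra, Slot 5→Rivera+Horvat, Slot 6→Baptiste, Slot 7→Novak, Slot 8→Horvat, Slot 9→Ibarra, Slot 10→Ibarra+Novak.
Loads: Rivera 3/3, Yoon 2/2, Ibarra 3/4, Novak 2/3, Horvat 2/3, Baptiste 1/3.

13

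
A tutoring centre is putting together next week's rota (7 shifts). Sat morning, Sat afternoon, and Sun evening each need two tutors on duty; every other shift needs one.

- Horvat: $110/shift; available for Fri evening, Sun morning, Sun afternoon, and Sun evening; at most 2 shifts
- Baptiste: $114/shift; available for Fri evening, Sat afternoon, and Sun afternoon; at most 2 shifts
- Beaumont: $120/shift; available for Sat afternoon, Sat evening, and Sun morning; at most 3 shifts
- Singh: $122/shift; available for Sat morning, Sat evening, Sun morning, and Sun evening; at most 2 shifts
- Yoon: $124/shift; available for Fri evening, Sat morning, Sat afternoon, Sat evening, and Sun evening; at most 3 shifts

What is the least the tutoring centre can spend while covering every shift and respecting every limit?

Sat morning can only be covered by Singh and Yoon, so that assignment is forced.
Picking the cheapest available tutor for each shift independently would cost $1162, but that ignores the shift limits.
An optimal schedule: Fri evening→Baptiste, Sat morning→Singh+Yoon, Sat afternoon→Baptiste+Beaumont, Sat evening→Beaumont, Sun morning→Beaumont, Sun afternoon→Horvat, Sun evening→Horvat+Singh.
Total: 114 + 122 + 124 + 114 + 120 + 120 + 120 + 110 + 110 + 122 = $1176.

$1176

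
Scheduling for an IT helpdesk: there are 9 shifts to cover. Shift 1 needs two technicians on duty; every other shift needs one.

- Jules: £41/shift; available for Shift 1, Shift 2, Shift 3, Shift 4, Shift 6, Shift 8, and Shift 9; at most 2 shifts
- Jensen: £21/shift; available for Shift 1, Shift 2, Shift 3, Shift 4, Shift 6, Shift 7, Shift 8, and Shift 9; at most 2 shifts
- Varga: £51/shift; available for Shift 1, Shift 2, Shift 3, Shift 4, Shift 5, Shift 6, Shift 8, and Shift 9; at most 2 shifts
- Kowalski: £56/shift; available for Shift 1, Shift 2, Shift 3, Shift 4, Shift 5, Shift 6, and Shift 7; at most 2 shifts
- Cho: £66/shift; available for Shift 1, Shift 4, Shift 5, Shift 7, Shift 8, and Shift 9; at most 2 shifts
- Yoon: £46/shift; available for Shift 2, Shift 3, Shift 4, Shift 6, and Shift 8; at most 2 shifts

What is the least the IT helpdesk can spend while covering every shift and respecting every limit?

£430

Picking the cheapest available technician for each shift independently would cost £260, but that ignores the shift limits.
An optimal schedule: Shift 1→Varga+Kowalski, Shift 2→Jules, Shift 3→Jules, Shift 4→Kowalski, Shift 5→Varga, Shift 6→Yoon, Shift 7→Jensen, Shift 8→Yoon, Shift 9→Jensen.
Total: 51 + 56 + 41 + 41 + 56 + 51 + 46 + 21 + 46 + 21 = £430.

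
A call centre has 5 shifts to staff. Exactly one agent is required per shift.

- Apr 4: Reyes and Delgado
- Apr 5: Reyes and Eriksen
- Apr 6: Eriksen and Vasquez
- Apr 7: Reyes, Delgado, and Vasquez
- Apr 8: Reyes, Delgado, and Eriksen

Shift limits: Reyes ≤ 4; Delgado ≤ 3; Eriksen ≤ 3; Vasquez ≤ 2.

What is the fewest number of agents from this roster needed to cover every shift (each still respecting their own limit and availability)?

5 slots to fill and no one can take more than 4, so at least ⌈5/4⌉ = 2 agents are needed.
Reyes and Eriksen alone can cover everything: Apr 4→Reyes, Apr 5→Reyes, Apr 6→Eriksen, Apr 7→Reyes, Apr 8→Reyes.

2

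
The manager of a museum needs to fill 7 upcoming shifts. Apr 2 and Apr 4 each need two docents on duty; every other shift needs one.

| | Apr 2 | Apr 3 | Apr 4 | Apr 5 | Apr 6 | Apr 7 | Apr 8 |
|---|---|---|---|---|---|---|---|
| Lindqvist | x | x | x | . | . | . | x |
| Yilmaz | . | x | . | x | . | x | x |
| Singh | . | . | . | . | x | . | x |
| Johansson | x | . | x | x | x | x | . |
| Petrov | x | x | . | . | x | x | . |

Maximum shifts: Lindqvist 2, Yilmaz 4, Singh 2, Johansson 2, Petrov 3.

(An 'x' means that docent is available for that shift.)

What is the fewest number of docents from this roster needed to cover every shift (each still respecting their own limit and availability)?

9 slots to fill and no one can take more than 4, so at least ⌈9/4⌉ = 3 docents are needed.
No set of 3 docents can cover every shift (each such set leaves at least one shift with no one available or exceeds a cap).
Lindqvist, Yilmaz, Singh, and Johansson alone can cover everything: Apr 2→Lindqvist+Johansson, Apr 3→Yilmaz, Apr 4→Lindqvist+Johansson, Apr 5→Yilmaz, Apr 6→Singh, Apr 7→Yilmaz, Apr 8→Yilmaz.

4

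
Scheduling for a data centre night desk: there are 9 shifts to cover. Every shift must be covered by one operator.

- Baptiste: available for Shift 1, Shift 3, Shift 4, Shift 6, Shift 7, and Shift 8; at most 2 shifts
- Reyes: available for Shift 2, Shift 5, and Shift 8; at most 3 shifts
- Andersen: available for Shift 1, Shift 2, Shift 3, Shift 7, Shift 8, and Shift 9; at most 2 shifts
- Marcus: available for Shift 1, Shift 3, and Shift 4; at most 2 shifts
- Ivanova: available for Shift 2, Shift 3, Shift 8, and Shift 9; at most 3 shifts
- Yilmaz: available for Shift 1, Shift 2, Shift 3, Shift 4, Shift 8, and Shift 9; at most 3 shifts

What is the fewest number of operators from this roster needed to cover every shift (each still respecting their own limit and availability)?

4

9 slots to fill and no one can take more than 3, so at least ⌈9/3⌉ = 3 operators are needed.
No set of 3 operators can cover every shift (each such set leaves at least one shift with no one available or exceeds a cap).
Baptiste, Reyes, Andersen, and Marcus alone can cover everything: Shift 1→Marcus, Shift 2→Reyes, Shift 3→Marcus, Shift 4→Baptiste, Shift 5→Reyes, Shift 6→Baptiste, Shift 7→Andersen, Shift 8→Reyes, Shift 9→Andersen.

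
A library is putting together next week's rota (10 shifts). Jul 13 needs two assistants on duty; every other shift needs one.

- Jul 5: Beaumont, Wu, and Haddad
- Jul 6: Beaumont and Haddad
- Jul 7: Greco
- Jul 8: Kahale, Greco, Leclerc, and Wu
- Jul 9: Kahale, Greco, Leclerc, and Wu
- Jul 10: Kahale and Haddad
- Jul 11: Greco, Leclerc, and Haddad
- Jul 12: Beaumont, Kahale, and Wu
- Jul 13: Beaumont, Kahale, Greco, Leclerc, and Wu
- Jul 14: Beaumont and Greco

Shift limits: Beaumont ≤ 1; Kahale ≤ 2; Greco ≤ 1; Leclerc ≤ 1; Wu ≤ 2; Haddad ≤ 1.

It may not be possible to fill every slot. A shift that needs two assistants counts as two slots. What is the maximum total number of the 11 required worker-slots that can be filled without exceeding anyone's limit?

8

Total capacity across all assistants is 1+2+1+1+2+1 = 8, and 11 slots are needed, so at most 8 can be filled.
An assignment achieving 8: Jul 5→Wu, Jul 6→Beaumont, Jul 7→Greco, Jul 8→Leclerc, Jul 9→Wu, Jul 10→Kahale, Jul 11→Haddad, Jul 12→Kahale.
Loads: Beaumont 1/1, Kahale 2/2, Greco 1/1, Leclerc 1/1, Wu 2/2, Haddad 1/1.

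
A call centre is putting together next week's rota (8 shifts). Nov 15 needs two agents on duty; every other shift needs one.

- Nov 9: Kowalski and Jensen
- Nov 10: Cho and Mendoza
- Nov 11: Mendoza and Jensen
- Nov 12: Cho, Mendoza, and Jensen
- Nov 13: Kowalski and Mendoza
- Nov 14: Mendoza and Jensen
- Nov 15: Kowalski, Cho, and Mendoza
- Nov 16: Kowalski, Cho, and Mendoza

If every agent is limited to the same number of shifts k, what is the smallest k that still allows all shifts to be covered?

With 4 agents and 9 worker-slots to fill, someone must work at least ⌈9/4⌉ = 3 shifts, so k ≥ 3.
k = 3 works: Nov 9→Kowalski, Nov 10→Cho, Nov 11→Mendoza, Nov 12→Cho, Nov 13→Kowalski, Nov 14→Mendoza, Nov 15→Kowalski+Cho, Nov 16→Mendoza.
Loads: Kowalski 3, Cho 3, Mendoza 3, Jensen 0 — all ≤ 3.

3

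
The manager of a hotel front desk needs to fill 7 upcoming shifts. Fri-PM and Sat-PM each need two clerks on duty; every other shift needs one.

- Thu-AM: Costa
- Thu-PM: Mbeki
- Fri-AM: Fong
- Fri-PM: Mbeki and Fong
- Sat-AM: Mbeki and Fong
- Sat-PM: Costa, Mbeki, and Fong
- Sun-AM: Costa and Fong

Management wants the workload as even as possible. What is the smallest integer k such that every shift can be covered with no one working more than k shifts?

3

With 3 clerks and 9 worker-slots to fill, someone must work at least ⌈9/3⌉ = 3 shifts, so k ≥ 3.
k = 3 works: Thu-AM→Costa, Thu-PM→Mbeki, Fri-AM→Fong, Fri-PM→Mbeki+Fong, Sat-AM→Mbeki, Sat-PM→Costa+Fong, Sun-AM→Costa.
Loads: Costa 3, Mbeki 3, Fong 3 — all ≤ 3.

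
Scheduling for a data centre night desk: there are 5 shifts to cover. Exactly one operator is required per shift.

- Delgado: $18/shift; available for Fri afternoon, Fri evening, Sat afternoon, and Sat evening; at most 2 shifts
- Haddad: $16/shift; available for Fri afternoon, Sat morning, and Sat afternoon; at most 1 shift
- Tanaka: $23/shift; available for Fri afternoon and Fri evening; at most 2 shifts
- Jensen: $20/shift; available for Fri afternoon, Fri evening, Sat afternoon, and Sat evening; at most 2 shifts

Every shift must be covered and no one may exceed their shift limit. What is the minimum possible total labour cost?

$92

Sat morning can only be covered by Haddad, so that assignment is forced.
Picking the cheapest available operator for each shift independently would cost $84, but that ignores the shift limits.
An optimal schedule: Fri afternoon→Jensen, Fri evening→Delgado, Sat morning→Haddad, Sat afternoon→Jensen, Sat evening→Delgado.
Total: 20 + 18 + 16 + 20 + 18 = $92.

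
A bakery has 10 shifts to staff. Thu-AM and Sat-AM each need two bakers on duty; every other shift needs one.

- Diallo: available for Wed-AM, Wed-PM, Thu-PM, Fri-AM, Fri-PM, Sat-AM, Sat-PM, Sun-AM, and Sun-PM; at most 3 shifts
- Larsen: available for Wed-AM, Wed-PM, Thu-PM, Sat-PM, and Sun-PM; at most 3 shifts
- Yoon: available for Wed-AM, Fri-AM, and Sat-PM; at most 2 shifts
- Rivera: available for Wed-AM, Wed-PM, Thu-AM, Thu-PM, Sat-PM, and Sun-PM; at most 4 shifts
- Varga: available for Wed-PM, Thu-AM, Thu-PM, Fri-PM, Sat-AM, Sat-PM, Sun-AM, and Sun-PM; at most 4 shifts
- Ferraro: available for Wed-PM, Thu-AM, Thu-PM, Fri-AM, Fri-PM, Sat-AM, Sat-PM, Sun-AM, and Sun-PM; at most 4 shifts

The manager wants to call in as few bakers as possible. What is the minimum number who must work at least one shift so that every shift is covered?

3

12 slots to fill and no one can take more than 4, so at least ⌈12/4⌉ = 3 bakers are needed.
Rivera, Varga, and Ferraro alone can cover everything: Wed-AM→Rivera, Wed-PM→Rivera, Thu-AM→Rivera+Varga, Thu-PM→Rivera, Fri-AM→Ferraro, Fri-PM→Varga, Sat-AM→Varga+Ferraro, Sat-PM→Ferraro, Sun-AM→Varga, Sun-PM→Ferraro.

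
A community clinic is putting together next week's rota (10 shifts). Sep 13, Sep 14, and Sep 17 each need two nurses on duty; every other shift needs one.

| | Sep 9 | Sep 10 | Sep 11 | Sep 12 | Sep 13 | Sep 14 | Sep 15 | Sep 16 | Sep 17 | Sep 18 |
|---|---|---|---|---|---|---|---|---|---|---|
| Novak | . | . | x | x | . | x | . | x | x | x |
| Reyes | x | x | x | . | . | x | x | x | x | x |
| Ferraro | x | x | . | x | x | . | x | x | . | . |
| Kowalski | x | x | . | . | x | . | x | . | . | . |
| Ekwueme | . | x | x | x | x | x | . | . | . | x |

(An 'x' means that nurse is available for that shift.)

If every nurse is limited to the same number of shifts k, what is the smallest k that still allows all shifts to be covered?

3

With 5 nurses and 13 worker-slots to fill, someone must work at least ⌈13/5⌉ = 3 shifts, so k ≥ 3.
k = 3 works: Sep 9→Reyes, Sep 10→Kowalski, Sep 11→Novak, Sep 12→Novak, Sep 13→Ferraro+Kowalski, Sep 14→Reyes+Ekwueme, Sep 15→Ferraro, Sep 16→Ferraro, Sep 17→Novak+Reyes, Sep 18→Ekwueme.
Loads: Novak 3, Reyes 3, Ferraro 3, Kowalski 2, Ekwueme 2 — all ≤ 3.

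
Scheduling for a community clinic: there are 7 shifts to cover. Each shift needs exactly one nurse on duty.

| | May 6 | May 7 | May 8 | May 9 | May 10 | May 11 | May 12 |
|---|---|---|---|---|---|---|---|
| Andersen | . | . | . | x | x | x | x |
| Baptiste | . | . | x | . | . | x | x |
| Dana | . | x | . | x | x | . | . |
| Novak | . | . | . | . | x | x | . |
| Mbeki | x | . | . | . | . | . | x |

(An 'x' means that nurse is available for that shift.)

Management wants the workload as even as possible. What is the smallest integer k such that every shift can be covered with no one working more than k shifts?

With 5 nurses and 7 worker-slots to fill, someone must work at least ⌈7/5⌉ = 2 shifts, so k ≥ 2.
k = 2 works: May 6→Mbeki, May 7→Dana, May 8→Baptiste, May 9→Andersen, May 10→Andersen, May 11→Baptiste, May 12→Mbeki.
Loads: Andersen 2, Baptiste 2, Dana 1, Novak 0, Mbeki 2 — all ≤ 2.

2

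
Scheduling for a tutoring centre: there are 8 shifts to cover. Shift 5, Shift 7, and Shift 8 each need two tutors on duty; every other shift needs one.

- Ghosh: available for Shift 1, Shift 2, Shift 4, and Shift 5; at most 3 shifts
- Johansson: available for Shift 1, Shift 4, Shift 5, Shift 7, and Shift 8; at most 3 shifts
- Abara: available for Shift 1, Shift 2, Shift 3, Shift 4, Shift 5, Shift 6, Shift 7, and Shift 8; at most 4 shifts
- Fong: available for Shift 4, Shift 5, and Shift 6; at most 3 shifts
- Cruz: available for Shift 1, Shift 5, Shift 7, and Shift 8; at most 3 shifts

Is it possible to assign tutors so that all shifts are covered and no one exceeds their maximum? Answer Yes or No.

Shift 3 can only be covered by Abara, so that assignment is forced.
One valid schedule: Shift 1→Ghosh, Shift 2→Ghosh, Shift 3→Abara, Shift 4→Ghosh, Shift 5→Johansson+Fong, Shift 6→Abara, Shift 7→Johansson+Abara, Shift 8→Johansson+Abara.
Loads: Ghosh 3/3, Johansson 3/3, Abara 4/4, Fong 1/3, Cruz 0/3 — all within limits.

Yes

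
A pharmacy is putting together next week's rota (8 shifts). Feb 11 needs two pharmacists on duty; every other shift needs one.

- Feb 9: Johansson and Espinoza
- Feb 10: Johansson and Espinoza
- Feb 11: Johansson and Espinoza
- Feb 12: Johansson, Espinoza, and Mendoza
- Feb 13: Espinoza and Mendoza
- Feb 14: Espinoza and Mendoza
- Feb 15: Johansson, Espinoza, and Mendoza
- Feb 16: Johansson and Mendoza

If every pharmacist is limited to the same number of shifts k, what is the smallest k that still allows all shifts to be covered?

With 3 pharmacists and 9 worker-slots to fill, someone must work at least ⌈9/3⌉ = 3 shifts, so k ≥ 3.
k = 3 works: Feb 9→Johansson, Feb 10→Johansson, Feb 11→Johansson+Espinoza, Feb 12→Mendoza, Feb 13→Espinoza, Feb 14→Espinoza, Feb 15→Mendoza, Feb 16→Mendoza.
Loads: Johansson 3, Espinoza 3, Mendoza 3 — all ≤ 3.

3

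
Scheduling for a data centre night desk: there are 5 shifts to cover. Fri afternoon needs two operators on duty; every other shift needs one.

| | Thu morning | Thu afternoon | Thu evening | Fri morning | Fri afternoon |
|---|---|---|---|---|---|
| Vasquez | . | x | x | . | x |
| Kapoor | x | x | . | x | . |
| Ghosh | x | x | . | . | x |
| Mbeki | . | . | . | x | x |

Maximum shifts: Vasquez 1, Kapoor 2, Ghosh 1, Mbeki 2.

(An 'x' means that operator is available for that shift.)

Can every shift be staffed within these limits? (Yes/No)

Thu evening can only be covered by Vasquez, so that assignment is forced.
One valid schedule: Thu morning→Kapoor, Thu afternoon→Kapoor, Thu evening→Vasquez, Fri morning→Mbeki, Fri afternoon→Ghosh+Mbeki.
Loads: Vasquez 1/1, Kapoor 2/2, Ghosh 1/1, Mbeki 2/2 — all within limits.

Yes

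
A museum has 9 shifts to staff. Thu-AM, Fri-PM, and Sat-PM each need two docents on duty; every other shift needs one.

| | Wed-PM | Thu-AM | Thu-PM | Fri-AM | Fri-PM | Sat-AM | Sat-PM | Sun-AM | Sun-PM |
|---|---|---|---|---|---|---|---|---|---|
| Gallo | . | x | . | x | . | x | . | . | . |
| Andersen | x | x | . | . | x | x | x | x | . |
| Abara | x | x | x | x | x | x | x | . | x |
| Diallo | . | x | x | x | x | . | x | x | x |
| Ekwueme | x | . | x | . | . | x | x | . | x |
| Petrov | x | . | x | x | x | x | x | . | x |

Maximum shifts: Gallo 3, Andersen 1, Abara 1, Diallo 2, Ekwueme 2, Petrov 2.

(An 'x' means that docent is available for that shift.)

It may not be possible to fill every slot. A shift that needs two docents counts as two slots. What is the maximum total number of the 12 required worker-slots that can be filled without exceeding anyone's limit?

Total capacity across all docents is 3+1+1+2+2+2 = 11, and 12 slots are needed, so at most 11 can be filled.
An assignment achieving 11: Wed-PM→Abara, Thu-AM→Gallo+Diallo, Thu-PM→Diallo, Fri-AM→Gallo, Fri-PM→Petrov, Sat-AM→Gallo, Sat-PM→Ekwueme+Petrov, Sun-AM→Andersen, Sun-PM→Ekwueme.
Loads: Gallo 3/3, Andersen 1/1, Abara 1/1, Diallo 2/2, Ekwueme 2/2, Petrov 2/2.

11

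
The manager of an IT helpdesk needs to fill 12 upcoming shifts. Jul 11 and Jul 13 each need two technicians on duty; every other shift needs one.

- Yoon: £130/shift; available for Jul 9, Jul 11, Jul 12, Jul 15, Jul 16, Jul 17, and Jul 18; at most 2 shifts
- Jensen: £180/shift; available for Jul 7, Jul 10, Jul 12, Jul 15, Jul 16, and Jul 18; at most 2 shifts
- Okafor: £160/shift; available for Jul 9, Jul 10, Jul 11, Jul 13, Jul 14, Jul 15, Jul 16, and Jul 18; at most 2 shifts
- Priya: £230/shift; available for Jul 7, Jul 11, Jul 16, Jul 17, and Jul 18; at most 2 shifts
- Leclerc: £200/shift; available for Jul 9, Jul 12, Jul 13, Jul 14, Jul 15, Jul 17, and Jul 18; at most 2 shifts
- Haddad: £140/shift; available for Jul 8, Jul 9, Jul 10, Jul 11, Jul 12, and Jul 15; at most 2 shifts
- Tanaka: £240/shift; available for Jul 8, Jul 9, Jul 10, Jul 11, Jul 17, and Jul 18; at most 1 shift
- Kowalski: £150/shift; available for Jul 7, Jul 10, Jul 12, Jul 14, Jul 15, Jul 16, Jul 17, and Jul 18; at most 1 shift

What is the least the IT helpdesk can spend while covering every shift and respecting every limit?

Jul 13 can only be covered by Okafor and Leclerc, so that assignment is forced.
Picking the cheapest available technician for each shift independently would cost £1990, but that ignores the shift limits.
An optimal schedule: Jul 7→Jensen, Jul 8→Haddad, Jul 9→Yoon, Jul 10→Jensen, Jul 11→Haddad+Tanaka, Jul 12→Yoon, Jul 13→Okafor+Leclerc, Jul 14→Okafor, Jul 15→Leclerc, Jul 16→Priya, Jul 17→Priya, Jul 18→Kowalski.
Total: 180 + 140 + 130 + 180 + 140 + 240 + 130 + 160 + 200 + 160 + 200 + 230 + 230 + 150 = £2470.

£2470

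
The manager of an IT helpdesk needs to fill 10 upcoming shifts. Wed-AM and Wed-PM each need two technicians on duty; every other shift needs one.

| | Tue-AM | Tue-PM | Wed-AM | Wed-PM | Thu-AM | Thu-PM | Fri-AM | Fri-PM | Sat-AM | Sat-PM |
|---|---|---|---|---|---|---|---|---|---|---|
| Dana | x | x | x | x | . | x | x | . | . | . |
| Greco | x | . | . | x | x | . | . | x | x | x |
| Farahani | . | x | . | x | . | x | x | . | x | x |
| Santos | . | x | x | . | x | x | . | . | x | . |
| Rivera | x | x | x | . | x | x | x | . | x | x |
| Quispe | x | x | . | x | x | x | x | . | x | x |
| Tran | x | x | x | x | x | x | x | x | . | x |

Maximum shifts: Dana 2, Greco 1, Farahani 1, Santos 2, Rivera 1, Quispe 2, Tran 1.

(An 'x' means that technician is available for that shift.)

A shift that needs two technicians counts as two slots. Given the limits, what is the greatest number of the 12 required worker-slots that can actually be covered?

10

Total capacity across all technicians is 2+1+1+2+1+2+1 = 10, and 12 slots are needed, so at most 10 can be filled.
An assignment achieving 10: Tue-AM→Dana, Wed-AM→Dana+Santos, Wed-PM→Farahani+Quispe, Thu-AM→Santos, Fri-AM→Rivera, Fri-PM→Greco, Sat-AM→Quispe, Sat-PM→Tran.
Loads: Dana 2/2, Greco 1/1, Farahani 1/1, Santos 2/2, Rivera 1/1, Quispe 2/2, Tran 1/1.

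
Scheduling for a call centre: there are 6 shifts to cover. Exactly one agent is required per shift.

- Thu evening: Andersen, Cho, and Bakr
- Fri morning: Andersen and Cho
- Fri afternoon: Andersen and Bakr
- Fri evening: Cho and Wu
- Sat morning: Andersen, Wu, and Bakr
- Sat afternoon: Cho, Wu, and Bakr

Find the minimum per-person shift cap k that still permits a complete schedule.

With 4 agents and 6 worker-slots to fill, someone must work at least ⌈6/4⌉ = 2 shifts, so k ≥ 2.
k = 2 works: Thu evening→Cho, Fri morning→Andersen, Fri afternoon→Andersen, Fri evening→Cho, Sat morning→Wu, Sat afternoon→Wu.
Loads: Andersen 2, Cho 2, Wu 2, Bakr 0 — all ≤ 2.

2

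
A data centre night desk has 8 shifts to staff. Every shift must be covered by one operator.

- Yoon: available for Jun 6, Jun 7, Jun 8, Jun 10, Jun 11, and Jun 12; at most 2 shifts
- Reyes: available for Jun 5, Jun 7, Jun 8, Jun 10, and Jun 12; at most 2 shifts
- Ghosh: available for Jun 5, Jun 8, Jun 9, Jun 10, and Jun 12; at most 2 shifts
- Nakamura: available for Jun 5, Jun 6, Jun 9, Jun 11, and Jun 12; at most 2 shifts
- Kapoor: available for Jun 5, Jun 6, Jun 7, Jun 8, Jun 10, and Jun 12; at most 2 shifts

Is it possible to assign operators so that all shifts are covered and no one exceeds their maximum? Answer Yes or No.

Yes

One valid schedule: Jun 5→Reyes, Jun 6→Yoon, Jun 7→Reyes, Jun 8→Ghosh, Jun 9→Ghosh, Jun 10→Kapoor, Jun 11→Yoon, Jun 12→Nakamura.
Loads: Yoon 2/2, Reyes 2/2, Ghosh 2/2, Nakamura 1/2, Kapoor 1/2 — all within limits.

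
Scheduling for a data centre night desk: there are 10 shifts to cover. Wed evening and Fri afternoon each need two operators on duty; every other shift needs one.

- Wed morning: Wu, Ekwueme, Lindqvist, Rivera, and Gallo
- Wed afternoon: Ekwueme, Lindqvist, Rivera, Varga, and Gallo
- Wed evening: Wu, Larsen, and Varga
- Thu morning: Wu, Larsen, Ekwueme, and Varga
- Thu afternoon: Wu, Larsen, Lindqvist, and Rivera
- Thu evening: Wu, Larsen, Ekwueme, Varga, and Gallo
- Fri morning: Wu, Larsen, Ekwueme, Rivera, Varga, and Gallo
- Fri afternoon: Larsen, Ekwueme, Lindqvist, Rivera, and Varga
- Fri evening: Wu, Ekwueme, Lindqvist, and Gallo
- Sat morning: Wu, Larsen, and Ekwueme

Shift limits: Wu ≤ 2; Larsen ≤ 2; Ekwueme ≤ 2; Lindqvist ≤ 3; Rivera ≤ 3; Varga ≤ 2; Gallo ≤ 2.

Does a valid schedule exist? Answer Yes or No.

One valid schedule: Wed morning→Ekwueme, Wed afternoon→Lindqvist, Wed evening→Wu+Larsen, Thu morning→Larsen, Thu afternoon→Lindqvist, Thu evening→Varga, Fri morning→Rivera, Fri afternoon→Lindqvist+Rivera, Fri evening→Ekwueme, Sat morning→Wu.
Loads: Wu 2/2, Larsen 2/2, Ekwueme 2/2, Lindqvist 3/3, Rivera 2/3, Varga 1/2, Gallo 0/2 — all within limits.

Yes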